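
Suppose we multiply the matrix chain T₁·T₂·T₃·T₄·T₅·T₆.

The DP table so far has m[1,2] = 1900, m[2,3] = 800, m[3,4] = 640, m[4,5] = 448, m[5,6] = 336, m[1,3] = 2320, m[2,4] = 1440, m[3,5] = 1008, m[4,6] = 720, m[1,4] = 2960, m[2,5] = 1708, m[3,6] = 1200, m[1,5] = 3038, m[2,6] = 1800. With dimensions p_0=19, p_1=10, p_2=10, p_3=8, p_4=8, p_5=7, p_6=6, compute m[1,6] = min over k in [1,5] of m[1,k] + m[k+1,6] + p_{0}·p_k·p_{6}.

m[1,6] = min over k∈[1,5] of m[1,k]+m[k+1,6]+p_{0}·p_k·p_{6}.
k=1: 0 + 1800 + 19·10·6 = 2940; k=2: 1900 + 1200 + 19·10·6 = 4240; k=3: 2320 + 720 + 19·8·6 = 3952; k=4: 2960 + 336 + 19·8·6 = 4208; k=5: 3038 + 0 + 19·7·6 = 3836.
Minimum: 2940 at k=1.

2940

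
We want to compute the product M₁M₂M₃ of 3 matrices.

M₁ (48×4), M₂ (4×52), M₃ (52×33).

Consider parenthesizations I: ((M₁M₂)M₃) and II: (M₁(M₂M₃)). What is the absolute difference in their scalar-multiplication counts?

79152

Order I = ((M₁M₂)M₃): (M₁M₂): 48×4 by 4×52 → 48×52, cost 48·4·52 = 9984; ((M₁M₂)M₃): 48×52 by 52×33 → 48×33, cost 48·52·33 = 82368; cumulative 92352. Total 92352.
Order II = (M₁(M₂M₃)): (M₂M₃): 4×52 by 52×33 → 4×33, cost 4·52·33 = 6864; (M₁(M₂M₃)): 48×4 by 4×33 → 48×33, cost 48·4·33 = 6336; cumulative 13200. Total 13200.
Difference: |92352 − 13200| = 79152.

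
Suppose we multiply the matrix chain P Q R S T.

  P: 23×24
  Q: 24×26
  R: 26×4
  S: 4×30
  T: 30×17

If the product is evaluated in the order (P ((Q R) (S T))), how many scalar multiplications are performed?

(Q R): 24×26 by 26×4 → 24×4, cost 24·26·4 = 2496
(S T): 4×30 by 30×17 → 4×17, cost 4·30·17 = 2040
((Q R) (S T)): 24×4 by 4×17 → 24×17, cost 24·4·17 = 1632; cumulative 6168
(P ((Q R) (S T))): 23×24 by 24×17 → 23×17, cost 23·24·17 = 9384; cumulative 15552
Total: 15552 scalar multiplications.

15552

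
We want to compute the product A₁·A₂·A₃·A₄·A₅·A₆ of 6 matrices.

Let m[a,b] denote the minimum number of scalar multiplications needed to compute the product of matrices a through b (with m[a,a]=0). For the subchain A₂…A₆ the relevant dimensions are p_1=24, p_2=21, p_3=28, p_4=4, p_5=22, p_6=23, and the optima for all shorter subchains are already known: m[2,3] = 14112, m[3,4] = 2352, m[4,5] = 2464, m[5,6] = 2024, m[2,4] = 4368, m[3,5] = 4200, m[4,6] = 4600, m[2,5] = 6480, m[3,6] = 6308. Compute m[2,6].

8600

m[2,6] = min over k∈[2,5] of m[2,k]+m[k+1,6]+p_{1}·p_k·p_{6}.
k=2: 0 + 6308 + 24·21·23 = 17900; k=3: 14112 + 4600 + 24·28·23 = 34168; k=4: 4368 + 2024 + 24·4·23 = 8600; k=5: 6480 + 0 + 24·22·23 = 18624.
Minimum: 8600 at k=4.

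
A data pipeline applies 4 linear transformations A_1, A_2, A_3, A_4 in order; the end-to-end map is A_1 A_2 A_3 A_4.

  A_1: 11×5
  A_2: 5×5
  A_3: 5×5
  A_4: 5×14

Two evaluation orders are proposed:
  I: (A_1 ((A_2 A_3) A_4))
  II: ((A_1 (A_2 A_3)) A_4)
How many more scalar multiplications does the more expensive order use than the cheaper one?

Order I = (A_1 ((A_2 A_3) A_4)): (A_2 A_3): 5×5 by 5×5 → 5×5, cost 5·5·5 = 125; ((A_2 A_3) A_4): 5×5 by 5×14 → 5×14, cost 5·5·14 = 350; cumulative 475; (A_1 ((A_2 A_3) A_4)): 11×5 by 5×14 → 11×14, cost 11·5·14 = 770; cumulative 1245. Total 1245.
Order II = ((A_1 (A_2 A_3)) A_4): (A_2 A_3): 5×5 by 5×5 → 5×5, cost 5·5·5 = 125; (A_1 (A_2 A_3)): 11×5 by 5×5 → 11×5, cost 11·5·5 = 275; cumulative 400; ((A_1 (A_2 A_3)) A_4): 11×5 by 5×14 → 11×14, cost 11·5·14 = 770; cumulative 1170. Total 1170.
Difference: |1245 − 1170| = 75.

75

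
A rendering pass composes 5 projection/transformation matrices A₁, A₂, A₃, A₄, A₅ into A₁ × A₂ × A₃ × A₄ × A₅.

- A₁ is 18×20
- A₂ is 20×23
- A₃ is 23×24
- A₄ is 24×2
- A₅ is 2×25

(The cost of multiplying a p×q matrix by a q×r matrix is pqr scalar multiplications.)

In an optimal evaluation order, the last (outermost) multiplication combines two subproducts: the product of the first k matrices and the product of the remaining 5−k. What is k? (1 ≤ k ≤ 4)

4

Adjacent pairs: A₁A₂ = 18·20·23 = 8280; A₂A₃ = 20·23·24 = 11040; A₃A₄ = 23·24·2 = 1104; A₄A₅ = 24·2·25 = 1200.
Length 3: A₁..A₃: k=1: 0+11040+18·20·24=19680; k=2: 8280+0+18·23·24=18216 → min 18216 | A₂..A₄: k=2: 0+1104+20·23·2=2024; k=3: 11040+0+20·24·2=12000 → min 2024 | A₃..A₅: k=3: 0+1200+23·24·25=15000; k=4: 1104+0+23·2·25=2254 → min 2254.
Length 4: A₁..A₄: k=1: 0+2024+18·20·2=2744; k=2: 8280+1104+18·23·2=10212; k=3: 18216+0+18·24·2=19080 → min 2744 | A₂..A₅: k=2: 0+2254+20·23·25=13754; k=3: 11040+1200+20·24·25=24240; k=4: 2024+0+20·2·25=3024 → min 3024.
Top-level splits: k=1: (A₁..A₁)·(A₂..A₅) → 0+3024+18·20·25 = 12024; k=2: (A₁..A₂)·(A₃..A₅) → 8280+2254+18·23·25 = 20884; k=3: (A₁..A₃)·(A₄..A₅) → 18216+1200+18·24·25 = 30216; k=4: (A₁..A₄)·(A₅..A₅) → 2744+0+18·2·25 = 3644.
Best split is after A₄, i.e. k = 4.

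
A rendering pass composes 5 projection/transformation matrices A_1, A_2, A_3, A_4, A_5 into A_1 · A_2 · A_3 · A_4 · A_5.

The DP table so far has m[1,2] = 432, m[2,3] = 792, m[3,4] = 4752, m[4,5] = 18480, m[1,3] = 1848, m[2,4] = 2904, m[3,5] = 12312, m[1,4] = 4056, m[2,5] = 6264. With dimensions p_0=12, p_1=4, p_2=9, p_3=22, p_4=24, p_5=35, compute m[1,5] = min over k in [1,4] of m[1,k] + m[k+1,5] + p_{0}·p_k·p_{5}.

7944

m[1,5] = min over k∈[1,4] of m[1,k]+m[k+1,5]+p_{0}·p_k·p_{5}.
k=1: 0 + 6264 + 12·4·35 = 7944; k=2: 432 + 12312 + 12·9·35 = 16524; k=3: 1848 + 18480 + 12·22·35 = 29568; k=4: 4056 + 0 + 12·24·35 = 14136.
Minimum: 7944 at k=1.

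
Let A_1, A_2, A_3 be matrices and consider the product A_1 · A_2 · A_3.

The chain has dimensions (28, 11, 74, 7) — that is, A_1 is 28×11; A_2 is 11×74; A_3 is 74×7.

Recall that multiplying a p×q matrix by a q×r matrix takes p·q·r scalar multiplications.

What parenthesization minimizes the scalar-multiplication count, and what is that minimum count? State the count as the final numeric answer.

7854

(A_1 · (A_2 · A_3)): cost 7854.
((A_1 · A_2) · A_3): cost 37296.
Optimal: (A_1 · (A_2 · A_3)) with cost 7854.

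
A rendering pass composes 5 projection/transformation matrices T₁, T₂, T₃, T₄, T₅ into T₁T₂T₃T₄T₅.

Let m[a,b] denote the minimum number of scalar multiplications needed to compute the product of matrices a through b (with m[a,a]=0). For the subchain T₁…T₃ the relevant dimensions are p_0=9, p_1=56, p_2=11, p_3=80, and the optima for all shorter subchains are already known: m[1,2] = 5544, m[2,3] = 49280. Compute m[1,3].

13464

m[1,3] = min over k∈[1,2] of m[1,k]+m[k+1,3]+p_{0}·p_k·p_{3}.
k=1: 0 + 49280 + 9·56·80 = 89600; k=2: 5544 + 0 + 9·11·80 = 13464.
Minimum: 13464 at k=2.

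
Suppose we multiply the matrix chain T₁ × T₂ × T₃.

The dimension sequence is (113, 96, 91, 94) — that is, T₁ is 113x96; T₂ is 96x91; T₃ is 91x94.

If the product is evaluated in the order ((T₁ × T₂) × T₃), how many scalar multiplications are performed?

1953770

(T₁ × T₂): 113×96 by 96×91 → 113×91, cost 113·96·91 = 987168
((T₁ × T₂) × T₃): 113×91 by 91×94 → 113×94, cost 113·91·94 = 966602; cumulative 1953770
Total: 1953770 scalar multiplications.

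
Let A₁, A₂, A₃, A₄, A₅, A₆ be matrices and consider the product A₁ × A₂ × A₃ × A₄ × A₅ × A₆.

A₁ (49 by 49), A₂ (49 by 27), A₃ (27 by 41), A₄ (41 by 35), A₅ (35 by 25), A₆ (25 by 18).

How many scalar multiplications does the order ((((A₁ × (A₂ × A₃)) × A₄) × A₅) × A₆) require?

(A₂ × A₃): 49×27 by 27×41 → 49×41, cost 49·27·41 = 54243
(A₁ × (A₂ × A₃)): 49×49 by 49×41 → 49×41, cost 49·49·41 = 98441; cumulative 152684
((A₁ × (A₂ × A₃)) × A₄): 49×41 by 41×35 → 49×35, cost 49·41·35 = 70315; cumulative 222999
(((A₁ × (A₂ × A₃)) × A₄) × A₅): 49×35 by 35×25 → 49×25, cost 49·35·25 = 42875; cumulative 265874
((((A₁ × (A₂ × A₃)) × A₄) × A₅) × A₆): 49×25 by 25×18 → 49×18, cost 49·25·18 = 22050; cumulative 287924
Total: 287924 scalar multiplications.

287924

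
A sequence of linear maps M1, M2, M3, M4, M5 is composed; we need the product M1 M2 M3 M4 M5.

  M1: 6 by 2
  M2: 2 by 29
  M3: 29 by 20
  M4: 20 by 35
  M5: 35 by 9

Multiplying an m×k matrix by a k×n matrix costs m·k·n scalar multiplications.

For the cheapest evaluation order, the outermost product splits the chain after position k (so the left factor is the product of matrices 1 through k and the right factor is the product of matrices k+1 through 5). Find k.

1

Adjacent pairs: M1M2 = 6·2·29 = 348; M2M3 = 2·29·20 = 1160; M3M4 = 29·20·35 = 20300; M4M5 = 20·35·9 = 6300.
Length 3: M1..M3: k=1: 0+1160+6·2·20=1400; k=2: 348+0+6·29·20=3828 → min 1400 | M2..M4: k=2: 0+20300+2·29·35=22330; k=3: 1160+0+2·20·35=2560 → min 2560 | M3..M5: k=3: 0+6300+29·20·9=11520; k=4: 20300+0+29·35·9=29435 → min 11520.
Length 4: M1..M4: k=1: 0+2560+6·2·35=2980; k=2: 348+20300+6·29·35=26738; k=3: 1400+0+6·20·35=5600 → min 2980 | M2..M5: k=2: 0+11520+2·29·9=12042; k=3: 1160+6300+2·20·9=7820; k=4: 2560+0+2·35·9=3190 → min 3190.
Top-level splits: k=1: (M1..M1)·(M2..M5) → 0+3190+6·2·9 = 3298; k=2: (M1..M2)·(M3..M5) → 348+11520+6·29·9 = 13434; k=3: (M1..M3)·(M4..M5) → 1400+6300+6·20·9 = 8780; k=4: (M1..M4)·(M5..M5) → 2980+0+6·35·9 = 4870.
Best split is after M1, i.e. k = 1.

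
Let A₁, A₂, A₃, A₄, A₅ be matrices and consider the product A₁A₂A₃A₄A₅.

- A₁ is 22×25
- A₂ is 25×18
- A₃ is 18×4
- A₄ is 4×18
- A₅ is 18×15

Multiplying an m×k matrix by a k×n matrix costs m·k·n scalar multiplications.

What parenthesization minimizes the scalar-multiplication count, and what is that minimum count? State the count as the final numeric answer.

Adjacent pairs: A₁A₂ = 22·25·18 = 9900; A₂A₃ = 25·18·4 = 1800; A₃A₄ = 18·4·18 = 1296; A₄A₅ = 4·18·15 = 1080.
Length 3: A₁..A₃: k=1: 0+1800+22·25·4=4000; k=2: 9900+0+22·18·4=11484 → min 4000 | A₂..A₄: k=2: 0+1296+25·18·18=9396; k=3: 1800+0+25·4·18=3600 → min 3600 | A₃..A₅: k=3: 0+1080+18·4·15=2160; k=4: 1296+0+18·18·15=6156 → min 2160.
Length 4: A₁..A₄: k=1: 0+3600+22·25·18=13500; k=2: 9900+1296+22·18·18=18324; k=3: 4000+0+22·4·18=5584 → min 5584 | A₂..A₅: k=2: 0+2160+25·18·15=8910; k=3: 1800+1080+25·4·15=4380; k=4: 3600+0+25·18·15=10350 → min 4380.
Length 5: A₁..A₅: k=1: 0+4380+22·25·15=12630; k=2: 9900+2160+22·18·15=18000; k=3: 4000+1080+22·4·15=6400; k=4: 5584+0+22·18·15=11524 → min 6400.
Optimal parenthesization: ((A₁(A₂A₃))(A₄A₅)) with cost 6400.

6400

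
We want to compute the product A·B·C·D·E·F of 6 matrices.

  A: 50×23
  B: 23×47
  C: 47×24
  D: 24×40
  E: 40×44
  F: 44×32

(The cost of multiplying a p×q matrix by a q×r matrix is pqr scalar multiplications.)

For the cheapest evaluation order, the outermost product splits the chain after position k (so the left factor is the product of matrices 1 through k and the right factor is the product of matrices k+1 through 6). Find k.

Adjacent pairs: AB = 50·23·47 = 54050; BC = 23·47·24 = 25944; CD = 47·24·40 = 45120; DE = 24·40·44 = 42240; EF = 40·44·32 = 56320.
Length 3: A..C: k=1: 0+25944+50·23·24=53544; k=2: 54050+0+50·47·24=110450 → min 53544 | B..D: k=2: 0+45120+23·47·40=88360; k=3: 25944+0+23·24·40=48024 → min 48024 | C..E: k=3: 0+42240+47·24·44=91872; k=4: 45120+0+47·40·44=127840 → min 91872 | D..F: k=4: 0+56320+24·40·32=87040; k=5: 42240+0+24·44·32=76032 → min 76032.
Length 4: A..D: k=1: 0+48024+50·23·40=94024; k=2: 54050+45120+50·47·40=193170; k=3: 53544+0+50·24·40=101544 → min 94024 | B..E: k=2: 0+91872+23·47·44=139436; k=3: 25944+42240+23·24·44=92472; k=4: 48024+0+23·40·44=88504 → min 88504 | C..F: k=3: 0+76032+47·24·32=112128; k=4: 45120+56320+47·40·32=161600; k=5: 91872+0+47·44·32=158048 → min 112128.
Length 5: A..E: k=1: 0+88504+50·23·44=139104; k=2: 54050+91872+50·47·44=249322; k=3: 53544+42240+50·24·44=148584; k=4: 94024+0+50·40·44=182024 → min 139104 | B..F: k=2: 0+112128+23·47·32=146720; k=3: 25944+76032+23·24·32=119640; k=4: 48024+56320+23·40·32=133784; k=5: 88504+0+23·44·32=120888 → min 119640.
Top-level splits: k=1: (A..A)·(B..F) → 0+119640+50·23·32 = 156440; k=2: (A..B)·(C..F) → 54050+112128+50·47·32 = 241378; k=3: (A..C)·(D..F) → 53544+76032+50·24·32 = 167976; k=4: (A..D)·(E..F) → 94024+56320+50·40·32 = 214344; k=5: (A..E)·(F..F) → 139104+0+50·44·32 = 209504.
Best split is after A, i.e. k = 1.

1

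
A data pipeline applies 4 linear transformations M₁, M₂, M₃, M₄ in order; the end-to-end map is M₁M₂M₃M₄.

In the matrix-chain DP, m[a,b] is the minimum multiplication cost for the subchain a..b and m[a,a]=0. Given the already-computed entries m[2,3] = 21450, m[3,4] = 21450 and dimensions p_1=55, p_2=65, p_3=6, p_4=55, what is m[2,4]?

m[2,4] = min over k∈[2,3] of m[2,k]+m[k+1,4]+p_{1}·p_k·p_{4}.
k=2: 0 + 21450 + 55·65·55 = 218075; k=3: 21450 + 0 + 55·6·55 = 39600.
Minimum: 39600 at k=3.

39600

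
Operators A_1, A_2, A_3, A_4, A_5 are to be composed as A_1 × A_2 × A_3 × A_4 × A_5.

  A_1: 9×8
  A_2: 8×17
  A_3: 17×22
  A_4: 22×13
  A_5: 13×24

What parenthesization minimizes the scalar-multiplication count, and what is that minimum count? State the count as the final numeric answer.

Adjacent pairs: A_1A_2 = 9·8·17 = 1224; A_2A_3 = 8·17·22 = 2992; A_3A_4 = 17·22·13 = 4862; A_4A_5 = 22·13·24 = 6864.
Length 3: A_1..A_3: k=1: 0+2992+9·8·22=4576; k=2: 1224+0+9·17·22=4590 → min 4576 | A_2..A_4: k=2: 0+4862+8·17·13=6630; k=3: 2992+0+8·22·13=5280 → min 5280 | A_3..A_5: k=3: 0+6864+17·22·24=15840; k=4: 4862+0+17·13·24=10166 → min 10166.
Length 4: A_1..A_4: k=1: 0+5280+9·8·13=6216; k=2: 1224+4862+9·17·13=8075; k=3: 4576+0+9·22·13=7150 → min 6216 | A_2..A_5: k=2: 0+10166+8·17·24=13430; k=3: 2992+6864+8·22·24=14080; k=4: 5280+0+8·13·24=7776 → min 7776.
Length 5: A_1..A_5: k=1: 0+7776+9·8·24=9504; k=2: 1224+10166+9·17·24=15062; k=3: 4576+6864+9·22·24=16192; k=4: 6216+0+9·13·24=9024 → min 9024.
Optimal parenthesization: ((A_1 × ((A_2 × A_3) × A_4)) × A_5) with cost 9024.

9024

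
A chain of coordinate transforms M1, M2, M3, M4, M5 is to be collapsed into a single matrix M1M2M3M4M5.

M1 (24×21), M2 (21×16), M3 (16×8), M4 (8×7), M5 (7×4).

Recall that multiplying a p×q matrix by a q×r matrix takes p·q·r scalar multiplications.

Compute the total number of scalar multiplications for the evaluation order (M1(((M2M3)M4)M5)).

(M2M3): 21×16 by 16×8 → 21×8, cost 21·16·8 = 2688
((M2M3)M4): 21×8 by 8×7 → 21×7, cost 21·8·7 = 1176; cumulative 3864
(((M2M3)M4)M5): 21×7 by 7×4 → 21×4, cost 21·7·4 = 588; cumulative 4452
(M1(((M2M3)M4)M5)): 24×21 by 21×4 → 24×4, cost 24·21·4 = 2016; cumulative 6468
Total: 6468 scalar multiplications.

6468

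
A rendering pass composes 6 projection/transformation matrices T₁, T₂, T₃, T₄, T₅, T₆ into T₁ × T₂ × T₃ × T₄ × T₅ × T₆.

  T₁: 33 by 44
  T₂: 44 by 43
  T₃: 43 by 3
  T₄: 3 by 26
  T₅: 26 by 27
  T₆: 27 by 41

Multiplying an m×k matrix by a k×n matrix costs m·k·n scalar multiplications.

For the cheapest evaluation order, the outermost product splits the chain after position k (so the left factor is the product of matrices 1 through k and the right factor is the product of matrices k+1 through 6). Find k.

Adjacent pairs: T₁T₂ = 33·44·43 = 62436; T₂T₃ = 44·43·3 = 5676; T₃T₄ = 43·3·26 = 3354; T₄T₅ = 3·26·27 = 2106; T₅T₆ = 26·27·41 = 28782.
Length 3: T₁..T₃: k=1: 0+5676+33·44·3=10032; k=2: 62436+0+33·43·3=66693 → min 10032 | T₂..T₄: k=2: 0+3354+44·43·26=52546; k=3: 5676+0+44·3·26=9108 → min 9108 | T₃..T₅: k=3: 0+2106+43·3·27=5589; k=4: 3354+0+43·26·27=33540 → min 5589 | T₄..T₆: k=4: 0+28782+3·26·41=31980; k=5: 2106+0+3·27·41=5427 → min 5427.
Length 4: T₁..T₄: k=1: 0+9108+33·44·26=46860; k=2: 62436+3354+33·43·26=102684; k=3: 10032+0+33·3·26=12606 → min 12606 | T₂..T₅: k=2: 0+5589+44·43·27=56673; k=3: 5676+2106+44·3·27=11346; k=4: 9108+0+44·26·27=39996 → min 11346 | T₃..T₆: k=3: 0+5427+43·3·41=10716; k=4: 3354+28782+43·26·41=77974; k=5: 5589+0+43·27·41=53190 → min 10716.
Length 5: T₁..T₅: k=1: 0+11346+33·44·27=50550; k=2: 62436+5589+33·43·27=106338; k=3: 10032+2106+33·3·27=14811; k=4: 12606+0+33·26·27=35772 → min 14811 | T₂..T₆: k=2: 0+10716+44·43·41=88288; k=3: 5676+5427+44·3·41=16515; k=4: 9108+28782+44·26·41=84794; k=5: 11346+0+44·27·41=60054 → min 16515.
Top-level splits: k=1: (T₁..T₁)·(T₂..T₆) → 0+16515+33·44·41 = 76047; k=2: (T₁..T₂)·(T₃..T₆) → 62436+10716+33·43·41 = 131331; k=3: (T₁..T₃)·(T₄..T₆) → 10032+5427+33·3·41 = 19518; k=4: (T₁..T₄)·(T₅..T₆) → 12606+28782+33·26·41 = 76566; k=5: (T₁..T₅)·(T₆..T₆) → 14811+0+33·27·41 = 51342.
Best split is after T₃, i.e. k = 3.

3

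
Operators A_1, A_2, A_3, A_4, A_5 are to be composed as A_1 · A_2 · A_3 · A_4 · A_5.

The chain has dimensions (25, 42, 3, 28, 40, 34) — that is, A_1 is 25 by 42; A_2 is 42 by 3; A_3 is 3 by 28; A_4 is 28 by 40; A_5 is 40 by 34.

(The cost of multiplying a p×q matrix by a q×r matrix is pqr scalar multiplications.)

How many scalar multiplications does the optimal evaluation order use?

13140

Adjacent pairs: A_1A_2 = 25·42·3 = 3150; A_2A_3 = 42·3·28 = 3528; A_3A_4 = 3·28·40 = 3360; A_4A_5 = 28·40·34 = 38080.
Length 3: A_1..A_3: k=1: 0+3528+25·42·28=32928; k=2: 3150+0+25·3·28=5250 → min 5250 | A_2..A_4: k=2: 0+3360+42·3·40=8400; k=3: 3528+0+42·28·40=50568 → min 8400 | A_3..A_5: k=3: 0+38080+3·28·34=40936; k=4: 3360+0+3·40·34=7440 → min 7440.
Length 4: A_1..A_4: k=1: 0+8400+25·42·40=50400; k=2: 3150+3360+25·3·40=9510; k=3: 5250+0+25·28·40=33250 → min 9510 | A_2..A_5: k=2: 0+7440+42·3·34=11724; k=3: 3528+38080+42·28·34=81592; k=4: 8400+0+42·40·34=65520 → min 11724.
Length 5: A_1..A_5: k=1: 0+11724+25·42·34=47424; k=2: 3150+7440+25·3·34=13140; k=3: 5250+38080+25·28·34=67130; k=4: 9510+0+25·40·34=43510 → min 13140.
Optimal order: ((A_1 · A_2) · ((A_3 · A_4) · A_5)) with cost 13140.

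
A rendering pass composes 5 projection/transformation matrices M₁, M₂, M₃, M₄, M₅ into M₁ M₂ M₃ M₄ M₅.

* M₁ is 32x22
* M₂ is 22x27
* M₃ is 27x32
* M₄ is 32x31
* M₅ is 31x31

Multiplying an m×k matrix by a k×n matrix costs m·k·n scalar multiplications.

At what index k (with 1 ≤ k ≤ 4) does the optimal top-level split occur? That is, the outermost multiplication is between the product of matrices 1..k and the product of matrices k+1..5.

1

Adjacent pairs: M₁M₂ = 32·22·27 = 19008; M₂M₃ = 22·27·32 = 19008; M₃M₄ = 27·32·31 = 26784; M₄M₅ = 32·31·31 = 30752.
Length 3: M₁..M₃: k=1: 0+19008+32·22·32=41536; k=2: 19008+0+32·27·32=46656 → min 41536 | M₂..M₄: k=2: 0+26784+22·27·31=45198; k=3: 19008+0+22·32·31=40832 → min 40832 | M₃..M₅: k=3: 0+30752+27·32·31=57536; k=4: 26784+0+27·31·31=52731 → min 52731.
Length 4: M₁..M₄: k=1: 0+40832+32·22·31=62656; k=2: 19008+26784+32·27·31=72576; k=3: 41536+0+32·32·31=73280 → min 62656 | M₂..M₅: k=2: 0+52731+22·27·31=71145; k=3: 19008+30752+22·32·31=71584; k=4: 40832+0+22·31·31=61974 → min 61974.
Top-level splits: k=1: (M₁..M₁)·(M₂..M₅) → 0+61974+32·22·31 = 83798; k=2: (M₁..M₂)·(M₃..M₅) → 19008+52731+32·27·31 = 98523; k=3: (M₁..M₃)·(M₄..M₅) → 41536+30752+32·32·31 = 104032; k=4: (M₁..M₄)·(M₅..M₅) → 62656+0+32·31·31 = 93408.
Best split is after M₁, i.e. k = 1.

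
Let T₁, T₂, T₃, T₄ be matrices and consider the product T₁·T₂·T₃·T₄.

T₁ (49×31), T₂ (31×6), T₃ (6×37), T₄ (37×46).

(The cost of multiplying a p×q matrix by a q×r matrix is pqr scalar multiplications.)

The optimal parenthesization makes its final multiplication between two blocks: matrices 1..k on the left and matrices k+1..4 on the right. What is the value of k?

2

Adjacent pairs: T₁T₂ = 49·31·6 = 9114; T₂T₃ = 31·6·37 = 6882; T₃T₄ = 6·37·46 = 10212.
Length 3: T₁..T₃: k=1: 0+6882+49·31·37=63085; k=2: 9114+0+49·6·37=19992 → min 19992 | T₂..T₄: k=2: 0+10212+31·6·46=18768; k=3: 6882+0+31·37·46=59644 → min 18768.
Top-level splits: k=1: (T₁..T₁)·(T₂..T₄) → 0+18768+49·31·46 = 88642; k=2: (T₁..T₂)·(T₃..T₄) → 9114+10212+49·6·46 = 32850; k=3: (T₁..T₃)·(T₄..T₄) → 19992+0+49·37·46 = 103390.
Best split is after T₂, i.e. k = 2.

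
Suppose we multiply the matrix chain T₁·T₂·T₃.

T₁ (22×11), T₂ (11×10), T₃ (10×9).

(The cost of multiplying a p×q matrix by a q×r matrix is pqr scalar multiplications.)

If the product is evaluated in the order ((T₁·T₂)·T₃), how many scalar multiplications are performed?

4400

(T₁·T₂): 22×11 by 11×10 → 22×10, cost 22·11·10 = 2420
((T₁·T₂)·T₃): 22×10 by 10×9 → 22×9, cost 22·10·9 = 1980; cumulative 4400
Total: 4400 scalar multiplications.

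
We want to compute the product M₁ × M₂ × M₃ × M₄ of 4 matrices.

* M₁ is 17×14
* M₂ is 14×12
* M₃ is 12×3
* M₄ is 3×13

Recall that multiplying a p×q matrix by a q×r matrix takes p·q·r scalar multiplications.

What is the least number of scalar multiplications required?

Adjacent pairs: M₁M₂ = 17·14·12 = 2856; M₂M₃ = 14·12·3 = 504; M₃M₄ = 12·3·13 = 468.
Length 3: M₁..M₃: k=1: 0+504+17·14·3=1218; k=2: 2856+0+17·12·3=3468 → min 1218 | M₂..M₄: k=2: 0+468+14·12·13=2652; k=3: 504+0+14·3·13=1050 → min 1050.
Length 4: M₁..M₄: k=1: 0+1050+17·14·13=4144; k=2: 2856+468+17·12·13=5976; k=3: 1218+0+17·3·13=1881 → min 1881.
Optimal order: ((M₁ × (M₂ × M₃)) × M₄) with cost 1881.

1881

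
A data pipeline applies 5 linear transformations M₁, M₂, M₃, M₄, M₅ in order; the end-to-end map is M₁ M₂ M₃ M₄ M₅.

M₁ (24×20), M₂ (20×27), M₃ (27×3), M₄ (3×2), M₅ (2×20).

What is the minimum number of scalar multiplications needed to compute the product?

3162

Adjacent pairs: M₁M₂ = 24·20·27 = 12960; M₂M₃ = 20·27·3 = 1620; M₃M₄ = 27·3·2 = 162; M₄M₅ = 3·2·20 = 120.
Length 3: M₁..M₃: k=1: 0+1620+24·20·3=3060; k=2: 12960+0+24·27·3=14904 → min 3060 | M₂..M₄: k=2: 0+162+20·27·2=1242; k=3: 1620+0+20·3·2=1740 → min 1242 | M₃..M₅: k=3: 0+120+27·3·20=1740; k=4: 162+0+27·2·20=1242 → min 1242.
Length 4: M₁..M₄: k=1: 0+1242+24·20·2=2202; k=2: 12960+162+24·27·2=14418; k=3: 3060+0+24·3·2=3204 → min 2202 | M₂..M₅: k=2: 0+1242+20·27·20=12042; k=3: 1620+120+20·3·20=2940; k=4: 1242+0+20·2·20=2042 → min 2042.
Length 5: M₁..M₅: k=1: 0+2042+24·20·20=11642; k=2: 12960+1242+24·27·20=27162; k=3: 3060+120+24·3·20=4620; k=4: 2202+0+24·2·20=3162 → min 3162.
Optimal order: ((M₁ (M₂ (M₃ M₄))) M₅) with cost 3162.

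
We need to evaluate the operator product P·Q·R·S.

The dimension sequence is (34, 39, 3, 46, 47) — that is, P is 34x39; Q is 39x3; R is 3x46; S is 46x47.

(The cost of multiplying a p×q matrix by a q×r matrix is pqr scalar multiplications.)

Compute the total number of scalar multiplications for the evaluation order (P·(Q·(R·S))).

(R·S): 3×46 by 46×47 → 3×47, cost 3·46·47 = 6486
(Q·(R·S)): 39×3 by 3×47 → 39×47, cost 39·3·47 = 5499; cumulative 11985
(P·(Q·(R·S))): 34×39 by 39×47 → 34×47, cost 34·39·47 = 62322; cumulative 74307
Total: 74307 scalar multiplications.

74307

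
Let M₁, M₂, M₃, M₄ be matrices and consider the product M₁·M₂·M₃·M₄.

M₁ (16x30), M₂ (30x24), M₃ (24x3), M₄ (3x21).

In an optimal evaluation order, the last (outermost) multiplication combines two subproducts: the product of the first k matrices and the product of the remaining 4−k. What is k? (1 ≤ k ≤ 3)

3

Adjacent pairs: M₁M₂ = 16·30·24 = 11520; M₂M₃ = 30·24·3 = 2160; M₃M₄ = 24·3·21 = 1512.
Length 3: M₁..M₃: k=1: 0+2160+16·30·3=3600; k=2: 11520+0+16·24·3=12672 → min 3600 | M₂..M₄: k=2: 0+1512+30·24·21=16632; k=3: 2160+0+30·3·21=4050 → min 4050.
Top-level splits: k=1: (M₁..M₁)·(M₂..M₄) → 0+4050+16·30·21 = 14130; k=2: (M₁..M₂)·(M₃..M₄) → 11520+1512+16·24·21 = 21096; k=3: (M₁..M₃)·(M₄..M₄) → 3600+0+16·3·21 = 4608.
Best split is after M₃, i.e. k = 3.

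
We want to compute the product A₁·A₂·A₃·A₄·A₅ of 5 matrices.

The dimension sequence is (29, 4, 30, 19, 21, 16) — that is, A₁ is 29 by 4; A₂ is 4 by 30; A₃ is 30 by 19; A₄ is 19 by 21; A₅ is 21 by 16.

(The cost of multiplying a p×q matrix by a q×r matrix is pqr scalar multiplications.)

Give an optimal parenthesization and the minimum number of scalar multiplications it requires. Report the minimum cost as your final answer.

Adjacent pairs: A₁A₂ = 29·4·30 = 3480; A₂A₃ = 4·30·19 = 2280; A₃A₄ = 30·19·21 = 11970; A₄A₅ = 19·21·16 = 6384.
Length 3: A₁..A₃: k=1: 0+2280+29·4·19=4484; k=2: 3480+0+29·30·19=20010 → min 4484 | A₂..A₄: k=2: 0+11970+4·30·21=14490; k=3: 2280+0+4·19·21=3876 → min 3876 | A₃..A₅: k=3: 0+6384+30·19·16=15504; k=4: 11970+0+30·21·16=22050 → min 15504.
Length 4: A₁..A₄: k=1: 0+3876+29·4·21=6312; k=2: 3480+11970+29·30·21=33720; k=3: 4484+0+29·19·21=16055 → min 6312 | A₂..A₅: k=2: 0+15504+4·30·16=17424; k=3: 2280+6384+4·19·16=9880; k=4: 3876+0+4·21·16=5220 → min 5220.
Length 5: A₁..A₅: k=1: 0+5220+29·4·16=7076; k=2: 3480+15504+29·30·16=32904; k=3: 4484+6384+29·19·16=19684; k=4: 6312+0+29·21·16=16056 → min 7076.
Optimal parenthesization: (A₁·(((A₂·A₃)·A₄)·A₅)) with cost 7076.

7076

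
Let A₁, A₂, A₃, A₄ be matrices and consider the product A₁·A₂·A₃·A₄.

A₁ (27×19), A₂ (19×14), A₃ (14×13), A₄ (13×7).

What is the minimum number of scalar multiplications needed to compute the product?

Adjacent pairs: A₁A₂ = 27·19·14 = 7182; A₂A₃ = 19·14·13 = 3458; A₃A₄ = 14·13·7 = 1274.
Length 3: A₁..A₃: k=1: 0+3458+27·19·13=10127; k=2: 7182+0+27·14·13=12096 → min 10127 | A₂..A₄: k=2: 0+1274+19·14·7=3136; k=3: 3458+0+19·13·7=5187 → min 3136.
Length 4: A₁..A₄: k=1: 0+3136+27·19·7=6727; k=2: 7182+1274+27·14·7=11102; k=3: 10127+0+27·13·7=12584 → min 6727.
Optimal order: (A₁·(A₂·(A₃·A₄))) with cost 6727.

6727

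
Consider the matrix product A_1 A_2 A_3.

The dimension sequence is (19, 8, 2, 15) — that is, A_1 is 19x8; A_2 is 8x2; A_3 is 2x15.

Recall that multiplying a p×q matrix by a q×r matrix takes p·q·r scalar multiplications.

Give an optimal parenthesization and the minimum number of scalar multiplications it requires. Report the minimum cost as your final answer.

(A_1 (A_2 A_3)): cost 2520.
((A_1 A_2) A_3): cost 874.
Optimal: ((A_1 A_2) A_3) with cost 874.

874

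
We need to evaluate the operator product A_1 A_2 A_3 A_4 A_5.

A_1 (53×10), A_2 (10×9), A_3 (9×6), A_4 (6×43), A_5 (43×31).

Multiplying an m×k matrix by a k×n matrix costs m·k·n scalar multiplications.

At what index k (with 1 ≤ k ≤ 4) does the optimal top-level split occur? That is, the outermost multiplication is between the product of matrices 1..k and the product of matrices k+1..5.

Adjacent pairs: A_1A_2 = 53·10·9 = 4770; A_2A_3 = 10·9·6 = 540; A_3A_4 = 9·6·43 = 2322; A_4A_5 = 6·43·31 = 7998.
Length 3: A_1..A_3: k=1: 0+540+53·10·6=3720; k=2: 4770+0+53·9·6=7632 → min 3720 | A_2..A_4: k=2: 0+2322+10·9·43=6192; k=3: 540+0+10·6·43=3120 → min 3120 | A_3..A_5: k=3: 0+7998+9·6·31=9672; k=4: 2322+0+9·43·31=14319 → min 9672.
Length 4: A_1..A_4: k=1: 0+3120+53·10·43=25910; k=2: 4770+2322+53·9·43=27603; k=3: 3720+0+53·6·43=17394 → min 17394 | A_2..A_5: k=2: 0+9672+10·9·31=12462; k=3: 540+7998+10·6·31=10398; k=4: 3120+0+10·43·31=16450 → min 10398.
Top-level splits: k=1: (A_1..A_1)·(A_2..A_5) → 0+10398+53·10·31 = 26828; k=2: (A_1..A_2)·(A_3..A_5) → 4770+9672+53·9·31 = 29229; k=3: (A_1..A_3)·(A_4..A_5) → 3720+7998+53·6·31 = 21576; k=4: (A_1..A_4)·(A_5..A_5) → 17394+0+53·43·31 = 88043.
Best split is after A_3, i.e. k = 3.

3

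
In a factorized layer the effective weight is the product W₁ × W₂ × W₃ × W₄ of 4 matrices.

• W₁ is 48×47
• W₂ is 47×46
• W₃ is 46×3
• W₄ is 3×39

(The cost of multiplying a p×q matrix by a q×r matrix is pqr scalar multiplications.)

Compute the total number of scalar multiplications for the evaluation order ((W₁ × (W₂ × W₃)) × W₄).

(W₂ × W₃): 47×46 by 46×3 → 47×3, cost 47·46·3 = 6486
(W₁ × (W₂ × W₃)): 48×47 by 47×3 → 48×3, cost 48·47·3 = 6768; cumulative 13254
((W₁ × (W₂ × W₃)) × W₄): 48×3 by 3×39 → 48×39, cost 48·3·39 = 5616; cumulative 18870
Total: 18870 scalar multiplications.

18870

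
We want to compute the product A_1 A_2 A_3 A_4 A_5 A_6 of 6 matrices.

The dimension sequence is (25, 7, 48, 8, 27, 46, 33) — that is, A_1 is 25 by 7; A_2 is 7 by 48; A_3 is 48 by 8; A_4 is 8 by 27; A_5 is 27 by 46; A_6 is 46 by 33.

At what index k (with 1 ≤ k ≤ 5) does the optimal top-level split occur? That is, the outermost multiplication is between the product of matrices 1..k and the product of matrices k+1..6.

Adjacent pairs: A_1A_2 = 25·7·48 = 8400; A_2A_3 = 7·48·8 = 2688; A_3A_4 = 48·8·27 = 10368; A_4A_5 = 8·27·46 = 9936; A_5A_6 = 27·46·33 = 40986.
Length 3: A_1..A_3: k=1: 0+2688+25·7·8=4088; k=2: 8400+0+25·48·8=18000 → min 4088 | A_2..A_4: k=2: 0+10368+7·48·27=19440; k=3: 2688+0+7·8·27=4200 → min 4200 | A_3..A_5: k=3: 0+9936+48·8·46=27600; k=4: 10368+0+48·27·46=69984 → min 27600 | A_4..A_6: k=4: 0+40986+8·27·33=48114; k=5: 9936+0+8·46·33=22080 → min 22080.
Length 4: A_1..A_4: k=1: 0+4200+25·7·27=8925; k=2: 8400+10368+25·48·27=51168; k=3: 4088+0+25·8·27=9488 → min 8925 | A_2..A_5: k=2: 0+27600+7·48·46=43056; k=3: 2688+9936+7·8·46=15200; k=4: 4200+0+7·27·46=12894 → min 12894 | A_3..A_6: k=3: 0+22080+48·8·33=34752; k=4: 10368+40986+48·27·33=94122; k=5: 27600+0+48·46·33=100464 → min 34752.
Length 5: A_1..A_5: k=1: 0+12894+25·7·46=20944; k=2: 8400+27600+25·48·46=91200; k=3: 4088+9936+25·8·46=23224; k=4: 8925+0+25·27·46=39975 → min 20944 | A_2..A_6: k=2: 0+34752+7·48·33=45840; k=3: 2688+22080+7·8·33=26616; k=4: 4200+40986+7·27·33=51423; k=5: 12894+0+7·46·33=23520 → min 23520.
Top-level splits: k=1: (A_1..A_1)·(A_2..A_6) → 0+23520+25·7·33 = 29295; k=2: (A_1..A_2)·(A_3..A_6) → 8400+34752+25·48·33 = 82752; k=3: (A_1..A_3)·(A_4..A_6) → 4088+22080+25·8·33 = 32768; k=4: (A_1..A_4)·(A_5..A_6) → 8925+40986+25·27·33 = 72186; k=5: (A_1..A_5)·(A_6..A_6) → 20944+0+25·46·33 = 58894.
Best split is after A_1, i.e. k = 1.

1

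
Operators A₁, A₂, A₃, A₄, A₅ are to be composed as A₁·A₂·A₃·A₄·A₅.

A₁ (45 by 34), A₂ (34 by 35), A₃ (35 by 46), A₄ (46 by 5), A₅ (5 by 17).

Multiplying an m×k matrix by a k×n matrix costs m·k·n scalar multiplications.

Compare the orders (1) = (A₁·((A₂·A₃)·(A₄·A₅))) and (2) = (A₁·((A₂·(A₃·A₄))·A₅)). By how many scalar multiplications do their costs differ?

68348

Order (1) = (A₁·((A₂·A₃)·(A₄·A₅))): (A₂·A₃): 34×35 by 35×46 → 34×46, cost 34·35·46 = 54740; (A₄·A₅): 46×5 by 5×17 → 46×17, cost 46·5·17 = 3910; ((A₂·A₃)·(A₄·A₅)): 34×46 by 46×17 → 34×17, cost 34·46·17 = 26588; cumulative 85238; (A₁·((A₂·A₃)·(A₄·A₅))): 45×34 by 34×17 → 45×17, cost 45·34·17 = 26010; cumulative 111248. Total 111248.
Order (2) = (A₁·((A₂·(A₃·A₄))·A₅)): (A₃·A₄): 35×46 by 46×5 → 35×5, cost 35·46·5 = 8050; (A₂·(A₃·A₄)): 34×35 by 35×5 → 34×5, cost 34·35·5 = 5950; cumulative 14000; ((A₂·(A₃·A₄))·A₅): 34×5 by 5×17 → 34×17, cost 34·5·17 = 2890; cumulative 16890; (A₁·((A₂·(A₃·A₄))·A₅)): 45×34 by 34×17 → 45×17, cost 45·34·17 = 26010; cumulative 42900. Total 42900.
Difference: |111248 − 42900| = 68348.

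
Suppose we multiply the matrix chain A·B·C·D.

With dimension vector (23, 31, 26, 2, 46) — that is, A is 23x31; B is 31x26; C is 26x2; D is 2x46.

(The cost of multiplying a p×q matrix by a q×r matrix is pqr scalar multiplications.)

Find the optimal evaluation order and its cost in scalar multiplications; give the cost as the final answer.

5154

Adjacent pairs: AB = 23·31·26 = 18538; BC = 31·26·2 = 1612; CD = 26·2·46 = 2392.
Length 3: A..C: k=1: 0+1612+23·31·2=3038; k=2: 18538+0+23·26·2=19734 → min 3038 | B..D: k=2: 0+2392+31·26·46=39468; k=3: 1612+0+31·2·46=4464 → min 4464.
Length 4: A..D: k=1: 0+4464+23·31·46=37262; k=2: 18538+2392+23·26·46=48438; k=3: 3038+0+23·2·46=5154 → min 5154.
Optimal parenthesization: ((A·(B·C))·D) with cost 5154.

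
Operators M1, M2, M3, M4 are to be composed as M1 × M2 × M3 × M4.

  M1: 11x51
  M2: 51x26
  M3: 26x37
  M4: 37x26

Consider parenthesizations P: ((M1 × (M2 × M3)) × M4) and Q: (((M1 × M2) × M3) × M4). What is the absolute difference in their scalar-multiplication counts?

Order P = ((M1 × (M2 × M3)) × M4): (M2 × M3): 51×26 by 26×37 → 51×37, cost 51·26·37 = 49062; (M1 × (M2 × M3)): 11×51 by 51×37 → 11×37, cost 11·51·37 = 20757; cumulative 69819; ((M1 × (M2 × M3)) × M4): 11×37 by 37×26 → 11×26, cost 11·37·26 = 10582; cumulative 80401. Total 80401.
Order Q = (((M1 × M2) × M3) × M4): (M1 × M2): 11×51 by 51×26 → 11×26, cost 11·51·26 = 14586; ((M1 × M2) × M3): 11×26 by 26×37 → 11×37, cost 11·26·37 = 10582; cumulative 25168; (((M1 × M2) × M3) × M4): 11×37 by 37×26 → 11×26, cost 11·37·26 = 10582; cumulative 35750. Total 35750.
Difference: |80401 − 35750| = 44651.

44651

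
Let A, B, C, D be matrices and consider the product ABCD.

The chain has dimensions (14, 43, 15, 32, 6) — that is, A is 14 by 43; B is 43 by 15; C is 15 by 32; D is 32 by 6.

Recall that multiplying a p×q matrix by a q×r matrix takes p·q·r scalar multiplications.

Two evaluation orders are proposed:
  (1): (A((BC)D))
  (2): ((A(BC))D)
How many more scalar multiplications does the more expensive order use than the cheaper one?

Order (1) = (A((BC)D)): (BC): 43×15 by 15×32 → 43×32, cost 43·15·32 = 20640; ((BC)D): 43×32 by 32×6 → 43×6, cost 43·32·6 = 8256; cumulative 28896; (A((BC)D)): 14×43 by 43×6 → 14×6, cost 14·43·6 = 3612; cumulative 32508. Total 32508.
Order (2) = ((A(BC))D): (BC): 43×15 by 15×32 → 43×32, cost 43·15·32 = 20640; (A(BC)): 14×43 by 43×32 → 14×32, cost 14·43·32 = 19264; cumulative 39904; ((A(BC))D): 14×32 by 32×6 → 14×6, cost 14·32·6 = 2688; cumulative 42592. Total 42592.
Difference: |32508 − 42592| = 10084.

10084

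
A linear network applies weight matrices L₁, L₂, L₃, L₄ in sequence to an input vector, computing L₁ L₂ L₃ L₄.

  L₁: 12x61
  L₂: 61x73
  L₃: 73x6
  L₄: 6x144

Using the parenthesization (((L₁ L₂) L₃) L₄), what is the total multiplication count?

(L₁ L₂): 12×61 by 61×73 → 12×73, cost 12·61·73 = 53436
((L₁ L₂) L₃): 12×73 by 73×6 → 12×6, cost 12·73·6 = 5256; cumulative 58692
(((L₁ L₂) L₃) L₄): 12×6 by 6×144 → 12×144, cost 12·6·144 = 10368; cumulative 69060
Total: 69060 scalar multiplications.

69060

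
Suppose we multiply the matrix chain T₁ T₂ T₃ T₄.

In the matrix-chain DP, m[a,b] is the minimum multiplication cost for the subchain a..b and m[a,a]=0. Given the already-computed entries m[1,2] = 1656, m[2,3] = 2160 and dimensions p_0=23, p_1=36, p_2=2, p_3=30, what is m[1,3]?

m[1,3] = min over k∈[1,2] of m[1,k]+m[k+1,3]+p_{0}·p_k·p_{3}.
k=1: 0 + 2160 + 23·36·30 = 27000; k=2: 1656 + 0 + 23·2·30 = 3036.
Minimum: 3036 at k=2.

3036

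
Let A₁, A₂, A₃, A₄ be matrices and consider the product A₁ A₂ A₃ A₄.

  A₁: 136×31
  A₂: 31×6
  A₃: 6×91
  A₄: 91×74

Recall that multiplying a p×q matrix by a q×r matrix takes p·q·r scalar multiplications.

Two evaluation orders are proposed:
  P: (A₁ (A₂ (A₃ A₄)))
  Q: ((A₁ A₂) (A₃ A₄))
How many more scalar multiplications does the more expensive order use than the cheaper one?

Order P = (A₁ (A₂ (A₃ A₄))): (A₃ A₄): 6×91 by 91×74 → 6×74, cost 6·91·74 = 40404; (A₂ (A₃ A₄)): 31×6 by 6×74 → 31×74, cost 31·6·74 = 13764; cumulative 54168; (A₁ (A₂ (A₃ A₄))): 136×31 by 31×74 → 136×74, cost 136·31·74 = 311984; cumulative 366152. Total 366152.
Order Q = ((A₁ A₂) (A₃ A₄)): (A₁ A₂): 136×31 by 31×6 → 136×6, cost 136·31·6 = 25296; (A₃ A₄): 6×91 by 91×74 → 6×74, cost 6·91·74 = 40404; ((A₁ A₂) (A₃ A₄)): 136×6 by 6×74 → 136×74, cost 136·6·74 = 60384; cumulative 126084. Total 126084.
Difference: |366152 − 126084| = 240068.

240068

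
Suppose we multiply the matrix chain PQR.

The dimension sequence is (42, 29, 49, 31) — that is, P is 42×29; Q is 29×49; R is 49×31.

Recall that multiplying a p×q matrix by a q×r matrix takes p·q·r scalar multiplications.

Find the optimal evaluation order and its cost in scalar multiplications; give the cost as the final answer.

(P(QR)): cost 81809.
((PQ)R): cost 123480.
Optimal: (P(QR)) with cost 81809.

81809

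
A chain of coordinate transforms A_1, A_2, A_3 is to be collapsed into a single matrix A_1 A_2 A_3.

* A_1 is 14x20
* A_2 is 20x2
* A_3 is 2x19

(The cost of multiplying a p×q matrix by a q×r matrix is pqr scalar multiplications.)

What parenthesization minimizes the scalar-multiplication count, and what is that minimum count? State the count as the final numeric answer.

1092

(A_1 (A_2 A_3)): cost 6080.
((A_1 A_2) A_3): cost 1092.
Optimal: ((A_1 A_2) A_3) with cost 1092.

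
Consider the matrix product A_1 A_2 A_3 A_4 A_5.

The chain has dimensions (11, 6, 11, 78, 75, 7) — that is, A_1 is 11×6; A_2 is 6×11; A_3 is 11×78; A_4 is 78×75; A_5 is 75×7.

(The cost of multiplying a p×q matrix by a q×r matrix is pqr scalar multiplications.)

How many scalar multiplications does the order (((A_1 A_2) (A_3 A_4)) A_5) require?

(A_1 A_2): 11×6 by 6×11 → 11×11, cost 11·6·11 = 726
(A_3 A_4): 11×78 by 78×75 → 11×75, cost 11·78·75 = 64350
((A_1 A_2) (A_3 A_4)): 11×11 by 11×75 → 11×75, cost 11·11·75 = 9075; cumulative 74151
(((A_1 A_2) (A_3 A_4)) A_5): 11×75 by 75×7 → 11×7, cost 11·75·7 = 5775; cumulative 79926
Total: 79926 scalar multiplications.

79926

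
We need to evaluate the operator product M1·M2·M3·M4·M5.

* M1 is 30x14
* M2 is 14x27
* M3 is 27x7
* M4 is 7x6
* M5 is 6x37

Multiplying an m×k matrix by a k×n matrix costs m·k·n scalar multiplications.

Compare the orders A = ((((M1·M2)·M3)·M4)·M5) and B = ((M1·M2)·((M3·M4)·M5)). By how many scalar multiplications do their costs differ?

23508

Order A = ((((M1·M2)·M3)·M4)·M5): (M1·M2): 30×14 by 14×27 → 30×27, cost 30·14·27 = 11340; ((M1·M2)·M3): 30×27 by 27×7 → 30×7, cost 30·27·7 = 5670; cumulative 17010; (((M1·M2)·M3)·M4): 30×7 by 7×6 → 30×6, cost 30·7·6 = 1260; cumulative 18270; ((((M1·M2)·M3)·M4)·M5): 30×6 by 6×37 → 30×37, cost 30·6·37 = 6660; cumulative 24930. Total 24930.
Order B = ((M1·M2)·((M3·M4)·M5)): (M1·M2): 30×14 by 14×27 → 30×27, cost 30·14·27 = 11340; (M3·M4): 27×7 by 7×6 → 27×6, cost 27·7·6 = 1134; ((M3·M4)·M5): 27×6 by 6×37 → 27×37, cost 27·6·37 = 5994; cumulative 7128; ((M1·M2)·((M3·M4)·M5)): 30×27 by 27×37 → 30×37, cost 30·27·37 = 29970; cumulative 48438. Total 48438.
Difference: |24930 − 48438| = 23508.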